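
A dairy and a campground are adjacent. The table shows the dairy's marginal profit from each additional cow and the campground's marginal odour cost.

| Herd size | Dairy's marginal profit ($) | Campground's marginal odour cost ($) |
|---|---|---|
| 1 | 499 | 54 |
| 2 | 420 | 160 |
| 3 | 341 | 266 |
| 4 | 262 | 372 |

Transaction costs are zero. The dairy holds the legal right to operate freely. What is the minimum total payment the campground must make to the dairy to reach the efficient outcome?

$262

Left alone the dairy would choose level 4 (marginal profit stays positive).
Efficient level: k* = 3 (marginal profit ≥ marginal odour cost through 3).
The campground must at least cover the dairy's forgone profit from cutting 4→3: 262 = 262.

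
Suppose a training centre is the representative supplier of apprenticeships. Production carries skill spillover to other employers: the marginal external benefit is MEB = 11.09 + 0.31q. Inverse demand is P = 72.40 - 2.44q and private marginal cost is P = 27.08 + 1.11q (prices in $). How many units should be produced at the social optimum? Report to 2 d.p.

Social marginal cost = private MC − MEB = 15.99 + 0.80q.
Set SMC = demand: 15.99 + 0.80q = 72.40 - 2.44q → q* = 17.4105.

q* = 17.41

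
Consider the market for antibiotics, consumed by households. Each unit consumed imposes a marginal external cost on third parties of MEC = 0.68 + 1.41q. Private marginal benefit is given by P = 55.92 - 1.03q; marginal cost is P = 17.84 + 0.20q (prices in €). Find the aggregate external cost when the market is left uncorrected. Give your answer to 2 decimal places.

Market equilibrium (private): 17.84 + 0.20q = 55.92 - 1.03q → q_m = 30.9593.
Total external cost = ∫₀^{q_m} (0.68 + 1.41q) dq = 0.68×30.9593 + ½×1.41×30.9593² = 696.7795.

€696.78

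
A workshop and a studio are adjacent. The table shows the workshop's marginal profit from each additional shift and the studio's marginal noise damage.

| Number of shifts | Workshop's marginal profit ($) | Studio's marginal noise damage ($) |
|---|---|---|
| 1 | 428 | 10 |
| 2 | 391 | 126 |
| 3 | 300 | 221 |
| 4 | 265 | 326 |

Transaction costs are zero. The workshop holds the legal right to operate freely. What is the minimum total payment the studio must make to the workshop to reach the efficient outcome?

$265

Left alone the workshop would choose level 4 (marginal profit stays positive).
Efficient level: k* = 3 (marginal profit ≥ marginal noise damage through 3).
The studio must at least cover the workshop's forgone profit from cutting 4→3: 265 = 265.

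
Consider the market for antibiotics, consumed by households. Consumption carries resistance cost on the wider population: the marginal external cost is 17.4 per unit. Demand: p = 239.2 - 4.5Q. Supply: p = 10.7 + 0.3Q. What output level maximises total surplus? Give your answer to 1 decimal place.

Q* = 44.0

Social marginal benefit = demand − MEC = 221.8 - 4.5Q.
Set SMB = MC: 221.8 - 4.5Q = 10.7 + 0.3Q → Q* = 43.9792.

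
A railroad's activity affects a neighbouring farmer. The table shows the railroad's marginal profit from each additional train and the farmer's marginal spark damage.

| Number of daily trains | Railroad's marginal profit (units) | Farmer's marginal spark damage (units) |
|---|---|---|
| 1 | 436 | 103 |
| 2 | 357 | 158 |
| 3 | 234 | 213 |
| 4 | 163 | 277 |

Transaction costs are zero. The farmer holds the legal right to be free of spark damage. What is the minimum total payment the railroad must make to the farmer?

474

Efficient level: marginal profit ≥ marginal spark damage through level 3, so k* = 3.
With the farmer holding the right, the railroad must at least compensate total damage at k*: 103 + 158 + 213 = 474.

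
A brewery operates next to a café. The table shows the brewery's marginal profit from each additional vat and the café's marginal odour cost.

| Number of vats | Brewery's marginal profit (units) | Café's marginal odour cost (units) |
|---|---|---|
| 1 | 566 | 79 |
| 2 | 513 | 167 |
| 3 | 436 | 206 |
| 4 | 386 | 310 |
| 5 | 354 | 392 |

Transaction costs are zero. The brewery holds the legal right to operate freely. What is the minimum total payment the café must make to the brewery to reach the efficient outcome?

354

Left alone the brewery would choose level 5 (marginal profit stays positive).
Efficient level: k* = 4 (marginal profit ≥ marginal odour cost through 4).
The café must at least cover the brewery's forgone profit from cutting 5→4: 354 = 354.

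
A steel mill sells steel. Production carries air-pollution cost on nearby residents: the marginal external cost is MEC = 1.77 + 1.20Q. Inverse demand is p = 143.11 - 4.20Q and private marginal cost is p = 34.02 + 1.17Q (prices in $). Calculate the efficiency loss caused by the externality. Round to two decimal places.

DWL = $52.03

Market equilibrium (private): 34.02 + 1.17Q = 143.11 - 4.20Q → Q_m = 20.3147.
Social marginal cost = private MC + MEC = 35.79 + 2.37Q.
Set SMC = demand: 35.79 + 2.37Q = 143.11 - 4.20Q → Q* = 16.3349.
The welfare-loss triangle has base |Q_m − Q*| and height MEC(Q_m) (the vertical gap between SMC and demand is zero at Q* and MEC at Q_m).
DWL = ½ × 3.9798 × 26.1477 = 52.0313.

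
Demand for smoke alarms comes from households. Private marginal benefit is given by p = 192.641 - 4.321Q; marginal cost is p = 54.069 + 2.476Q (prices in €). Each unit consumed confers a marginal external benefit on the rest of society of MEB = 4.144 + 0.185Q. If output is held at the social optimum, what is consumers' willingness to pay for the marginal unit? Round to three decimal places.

Social marginal benefit = demand + MEB = 196.785 - 4.136Q.
Set SMB = MC: 196.785 - 4.136Q = 54.069 + 2.476Q → Q* = 21.5844.
Consumer price on the demand curve at Q*: 192.641 − 4.321×21.5844 = 99.3748.

P = €99.375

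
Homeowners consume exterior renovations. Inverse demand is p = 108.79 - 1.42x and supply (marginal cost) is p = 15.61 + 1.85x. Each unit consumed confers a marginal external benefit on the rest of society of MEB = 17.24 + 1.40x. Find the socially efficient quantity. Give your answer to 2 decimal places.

x* = 59.05

Social marginal benefit = demand + MEB = 126.03 - 0.02x.
Set SMB = MC: 126.03 - 0.02x = 15.61 + 1.85x → x* = 59.0481.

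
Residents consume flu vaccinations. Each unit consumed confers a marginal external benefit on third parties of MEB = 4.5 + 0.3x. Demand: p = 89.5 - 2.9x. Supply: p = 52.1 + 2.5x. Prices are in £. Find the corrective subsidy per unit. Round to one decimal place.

Social marginal benefit = demand + MEB = 94.0 - 2.6x.
Set SMB = MC: 94.0 - 2.6x = 52.1 + 2.5x → x* = 8.2157.
The Pigouvian subsidy equals MEB at x*: 4.5 + 0.3×8.2157 = 6.9647.

subsidy = £7.0 per unit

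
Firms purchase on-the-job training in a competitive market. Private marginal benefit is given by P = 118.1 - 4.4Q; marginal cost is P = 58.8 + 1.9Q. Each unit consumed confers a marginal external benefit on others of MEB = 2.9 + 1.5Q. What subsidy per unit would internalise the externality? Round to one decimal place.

Social marginal benefit = demand + MEB = 121.0 - 2.9Q.
Set SMB = MC: 121.0 - 2.9Q = 58.8 + 1.9Q → Q* = 12.9583.
The Pigouvian subsidy equals MEB at Q*: 2.9 + 1.5×12.9583 = 22.3375.

subsidy = 22.3 per unit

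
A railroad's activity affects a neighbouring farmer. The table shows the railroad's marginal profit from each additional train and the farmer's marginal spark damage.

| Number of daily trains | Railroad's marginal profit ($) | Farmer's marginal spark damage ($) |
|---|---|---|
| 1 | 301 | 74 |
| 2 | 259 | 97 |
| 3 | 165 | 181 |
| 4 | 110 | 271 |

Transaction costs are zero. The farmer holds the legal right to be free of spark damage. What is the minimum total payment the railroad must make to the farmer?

$171

Efficient level: marginal profit ≥ marginal spark damage through level 2, so k* = 2.
With the farmer holding the right, the railroad must at least compensate total damage at k*: 74 + 97 = 171.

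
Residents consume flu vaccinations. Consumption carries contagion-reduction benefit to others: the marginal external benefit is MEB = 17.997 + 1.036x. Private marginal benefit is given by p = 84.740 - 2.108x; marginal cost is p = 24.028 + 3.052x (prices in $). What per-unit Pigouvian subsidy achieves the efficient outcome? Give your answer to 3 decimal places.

Social marginal benefit = demand + MEB = 102.737 - 1.072x.
Set SMB = MC: 102.737 - 1.072x = 24.028 + 3.052x → x* = 19.0856.
The Pigouvian subsidy equals MEB at x*: 17.997 + 1.036×19.0856 = 37.7697.

subsidy = $37.770 per unit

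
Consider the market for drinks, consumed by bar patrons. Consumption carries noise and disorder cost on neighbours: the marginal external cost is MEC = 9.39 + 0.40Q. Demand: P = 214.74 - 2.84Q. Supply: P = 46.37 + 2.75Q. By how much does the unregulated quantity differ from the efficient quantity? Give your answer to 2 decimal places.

Market equilibrium (private): 46.37 + 2.75Q = 214.74 - 2.84Q → Q_m = 30.1199.
Social marginal benefit = demand − MEC = 205.35 - 3.24Q.
Set SMB = MC: 205.35 - 3.24Q = 46.37 + 2.75Q → Q* = 26.5409.
Gap = |30.1199 − 26.5409| = 3.5790.

3.58 units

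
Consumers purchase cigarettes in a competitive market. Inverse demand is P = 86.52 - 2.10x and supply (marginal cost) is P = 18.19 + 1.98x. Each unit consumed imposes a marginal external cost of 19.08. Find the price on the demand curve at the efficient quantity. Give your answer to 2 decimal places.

Social marginal benefit = demand − MEC = 67.44 - 2.10x.
Set SMB = MC: 67.44 - 2.10x = 18.19 + 1.98x → x* = 12.0711.
Consumer price on the demand curve at x*: 86.52 − 2.10×12.0711 = 61.1707.

P = 61.17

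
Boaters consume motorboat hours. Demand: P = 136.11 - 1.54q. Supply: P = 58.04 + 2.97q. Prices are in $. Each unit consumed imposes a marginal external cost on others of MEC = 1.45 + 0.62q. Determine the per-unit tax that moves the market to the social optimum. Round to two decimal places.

tax = $10.71 per unit

Social marginal benefit = demand − MEC = 134.66 - 2.16q.
Set SMB = MC: 134.66 - 2.16q = 58.04 + 2.97q → q* = 14.9357.
The Pigouvian tax equals MEC at q*: 1.45 + 0.62×14.9357 = 10.7101.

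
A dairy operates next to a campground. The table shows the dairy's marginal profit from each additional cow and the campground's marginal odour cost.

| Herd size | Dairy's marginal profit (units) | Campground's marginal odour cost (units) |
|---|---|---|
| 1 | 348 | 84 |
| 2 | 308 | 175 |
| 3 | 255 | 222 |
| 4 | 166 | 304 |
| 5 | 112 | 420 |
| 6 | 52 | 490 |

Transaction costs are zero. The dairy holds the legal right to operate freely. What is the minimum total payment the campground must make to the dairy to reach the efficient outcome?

Left alone the dairy would choose level 6 (marginal profit stays positive).
Efficient level: k* = 3 (marginal profit ≥ marginal odour cost through 3).
The campground must at least cover the dairy's forgone profit from cutting 6→3: 166 + 112 + 52 = 330.

330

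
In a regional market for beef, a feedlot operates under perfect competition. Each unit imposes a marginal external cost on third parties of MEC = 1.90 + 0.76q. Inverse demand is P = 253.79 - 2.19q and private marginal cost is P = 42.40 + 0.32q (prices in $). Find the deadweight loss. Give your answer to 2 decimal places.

Market equilibrium (private): 42.40 + 0.32q = 253.79 - 2.19q → q_m = 84.2191.
Social marginal cost = private MC + MEC = 44.30 + 1.08q.
Set SMC = demand: 44.30 + 1.08q = 253.79 - 2.19q → q* = 64.0642.
Between q* and q_m the wedge SMC − demand runs linearly from 0 to MEC(q_m), so the loss is a triangle.
DWL = ½ × 20.1549 × 65.9065 = 664.1695.

DWL = $664.17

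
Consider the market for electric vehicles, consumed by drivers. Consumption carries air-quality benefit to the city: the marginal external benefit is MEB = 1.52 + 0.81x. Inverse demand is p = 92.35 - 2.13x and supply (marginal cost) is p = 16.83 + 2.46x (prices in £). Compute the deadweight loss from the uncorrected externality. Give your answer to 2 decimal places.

Market equilibrium (private): 16.83 + 2.46x = 92.35 - 2.13x → x_m = 16.4532.
Social marginal benefit = demand + MEB = 93.87 - 1.32x.
Set SMB = MC: 93.87 - 1.32x = 16.83 + 2.46x → x* = 20.3810.
Height of the DWL triangle at x_m is SMB(x_m) − MC(x_m) = MEB(x_m) = 14.8471.
DWL = ½ × 3.9278 × 14.8471 = 29.1582.

DWL = £29.16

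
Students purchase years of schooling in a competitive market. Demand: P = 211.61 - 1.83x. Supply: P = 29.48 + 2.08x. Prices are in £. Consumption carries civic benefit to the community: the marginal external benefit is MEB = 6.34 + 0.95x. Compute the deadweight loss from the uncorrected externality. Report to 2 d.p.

Market equilibrium (private): 29.48 + 2.08x = 211.61 - 1.83x → x_m = 46.5806.
Social marginal benefit = demand + MEB = 217.95 - 0.88x.
Set SMB = MC: 217.95 - 0.88x = 29.48 + 2.08x → x* = 63.6723.
The welfare-loss triangle has base |x_m − x*| and height MEB(x_m) (the vertical gap between SMB and MC is zero at x* and MEB at x_m).
DWL = ½ × 17.0917 × 50.5915 = 432.3474.

DWL = £432.35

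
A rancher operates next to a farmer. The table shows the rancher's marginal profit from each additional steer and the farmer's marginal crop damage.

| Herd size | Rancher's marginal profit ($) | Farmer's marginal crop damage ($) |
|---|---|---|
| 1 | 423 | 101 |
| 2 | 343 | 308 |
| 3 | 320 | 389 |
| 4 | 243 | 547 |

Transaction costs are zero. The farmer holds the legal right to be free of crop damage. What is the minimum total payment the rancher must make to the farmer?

Efficient level: marginal profit ≥ marginal crop damage through level 2, so k* = 2.
With the farmer holding the right, the rancher must at least compensate total damage at k*: 101 + 308 = 409.

$409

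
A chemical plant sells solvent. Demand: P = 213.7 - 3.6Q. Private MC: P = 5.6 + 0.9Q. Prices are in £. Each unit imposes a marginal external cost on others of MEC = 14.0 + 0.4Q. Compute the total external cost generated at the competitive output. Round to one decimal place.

Market equilibrium (private): 5.6 + 0.9Q = 213.7 - 3.6Q → Q_m = 46.2444.
Total external cost = ∫₀^{Q_m} (14.0 + 0.4Q) dQ = 14.0×46.2444 + ½×0.4×46.2444² = 1075.1305.

£1075.1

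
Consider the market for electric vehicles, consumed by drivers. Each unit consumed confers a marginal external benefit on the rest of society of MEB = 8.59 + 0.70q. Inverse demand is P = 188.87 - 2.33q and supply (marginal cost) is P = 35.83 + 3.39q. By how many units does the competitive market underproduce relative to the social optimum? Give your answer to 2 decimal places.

Market equilibrium (private): 35.83 + 3.39q = 188.87 - 2.33q → q_m = 26.7552.
Social marginal benefit = demand + MEB = 197.46 - 1.63q.
Set SMB = MC: 197.46 - 1.63q = 35.83 + 3.39q → q* = 32.1972.
Gap = |26.7552 − 32.1972| = 5.4420.

5.44 units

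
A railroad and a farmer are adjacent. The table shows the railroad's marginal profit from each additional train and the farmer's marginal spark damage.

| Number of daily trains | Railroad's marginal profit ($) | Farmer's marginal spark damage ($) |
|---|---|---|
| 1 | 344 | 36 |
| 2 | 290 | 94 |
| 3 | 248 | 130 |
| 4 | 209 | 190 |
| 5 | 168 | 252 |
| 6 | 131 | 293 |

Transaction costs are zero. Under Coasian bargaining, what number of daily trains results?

4

Bargaining reaches the level where marginal profit last exceeds marginal spark damage.
That holds through level 4 (209 ≥ 190) but not at 5 (168 < 252).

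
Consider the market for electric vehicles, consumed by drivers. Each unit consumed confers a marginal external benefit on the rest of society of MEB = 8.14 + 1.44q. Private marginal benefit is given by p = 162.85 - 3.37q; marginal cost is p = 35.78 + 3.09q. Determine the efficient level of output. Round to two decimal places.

q* = 26.93

Social marginal benefit = demand + MEB = 170.99 - 1.93q.
Set SMB = MC: 170.99 - 1.93q = 35.78 + 3.09q → q* = 26.9343.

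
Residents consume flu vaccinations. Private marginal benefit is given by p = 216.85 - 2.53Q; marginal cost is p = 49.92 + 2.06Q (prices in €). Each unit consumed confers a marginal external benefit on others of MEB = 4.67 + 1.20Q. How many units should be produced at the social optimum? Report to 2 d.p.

Q* = 50.62

Social marginal benefit = demand + MEB = 221.52 - 1.33Q.
Set SMB = MC: 221.52 - 1.33Q = 49.92 + 2.06Q → Q* = 50.6195.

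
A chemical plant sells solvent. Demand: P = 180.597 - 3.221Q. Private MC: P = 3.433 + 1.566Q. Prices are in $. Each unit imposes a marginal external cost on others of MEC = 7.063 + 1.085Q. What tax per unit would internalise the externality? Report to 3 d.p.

Social marginal cost = private MC + MEC = 10.496 + 2.651Q.
Set SMC = demand: 10.496 + 2.651Q = 180.597 - 3.221Q → Q* = 28.9682.
The Pigouvian tax equals MEC at Q*: 7.063 + 1.085×28.9682 = 38.4935.

tax = $38.493 per unit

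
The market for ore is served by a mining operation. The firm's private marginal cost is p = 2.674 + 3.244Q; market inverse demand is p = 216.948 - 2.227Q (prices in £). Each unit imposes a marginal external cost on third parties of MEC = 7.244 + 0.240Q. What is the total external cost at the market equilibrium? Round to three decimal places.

£467.786

Market equilibrium (private): 2.674 + 3.244Q = 216.948 - 2.227Q → Q_m = 39.1654.
Total external cost = ∫₀^{Q_m} (7.244 + 0.240Q) dQ = 7.244×39.1654 + ½×0.240×39.1654² = 467.7856.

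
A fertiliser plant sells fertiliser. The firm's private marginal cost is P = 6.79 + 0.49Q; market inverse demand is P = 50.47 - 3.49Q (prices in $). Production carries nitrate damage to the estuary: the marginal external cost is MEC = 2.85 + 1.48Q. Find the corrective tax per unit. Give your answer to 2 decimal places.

tax = $13.92 per unit

Social marginal cost = private MC + MEC = 9.64 + 1.97Q.
Set SMC = demand: 9.64 + 1.97Q = 50.47 - 3.49Q → Q* = 7.4780.
The Pigouvian tax equals MEC at Q*: 2.85 + 1.48×7.4780 = 13.9174.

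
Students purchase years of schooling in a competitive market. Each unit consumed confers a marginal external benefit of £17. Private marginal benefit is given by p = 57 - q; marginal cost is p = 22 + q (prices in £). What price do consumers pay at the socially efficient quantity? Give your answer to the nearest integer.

P = £31

Social marginal benefit = demand + MEB = 74 - q.
Set SMB = MC: 74 - q = 22 + q → q* = 26.0000.
Consumer price on the demand curve at q*: 57 − 1×26.0000 = 31.0000.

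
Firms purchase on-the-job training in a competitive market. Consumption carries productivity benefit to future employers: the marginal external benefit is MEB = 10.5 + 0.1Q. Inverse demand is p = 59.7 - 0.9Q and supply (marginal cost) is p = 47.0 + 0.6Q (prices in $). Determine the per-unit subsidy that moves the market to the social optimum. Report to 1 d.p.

subsidy = $12.2 per unit

Social marginal benefit = demand + MEB = 70.2 - 0.8Q.
Set SMB = MC: 70.2 - 0.8Q = 47.0 + 0.6Q → Q* = 16.5714.
The Pigouvian subsidy equals MEB at Q*: 10.5 + 0.1×16.5714 = 12.1571.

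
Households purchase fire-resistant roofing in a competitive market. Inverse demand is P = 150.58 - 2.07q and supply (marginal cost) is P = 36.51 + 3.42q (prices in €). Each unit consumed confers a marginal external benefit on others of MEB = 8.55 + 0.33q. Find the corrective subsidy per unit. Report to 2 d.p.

subsidy = €16.39 per unit

Social marginal benefit = demand + MEB = 159.13 - 1.74q.
Set SMB = MC: 159.13 - 1.74q = 36.51 + 3.42q → q* = 23.7636.
The Pigouvian subsidy equals MEB at q*: 8.55 + 0.33×23.7636 = 16.3920.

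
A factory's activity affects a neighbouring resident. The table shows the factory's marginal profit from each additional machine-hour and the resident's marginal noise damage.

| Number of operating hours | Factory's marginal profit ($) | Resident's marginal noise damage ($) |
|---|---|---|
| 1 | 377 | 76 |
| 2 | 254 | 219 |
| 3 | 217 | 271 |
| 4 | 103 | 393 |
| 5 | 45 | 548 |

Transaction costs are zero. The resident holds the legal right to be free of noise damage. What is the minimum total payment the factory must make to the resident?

$295

Efficient level: marginal profit ≥ marginal noise damage through level 2, so k* = 2.
With the resident holding the right, the factory must at least compensate total damage at k*: 76 + 219 = 295.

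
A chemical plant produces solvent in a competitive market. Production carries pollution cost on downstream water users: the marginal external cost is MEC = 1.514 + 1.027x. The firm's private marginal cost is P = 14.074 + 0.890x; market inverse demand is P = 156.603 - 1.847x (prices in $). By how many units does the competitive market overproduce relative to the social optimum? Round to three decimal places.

Market equilibrium (private): 14.074 + 0.890x = 156.603 - 1.847x → x_m = 52.0749.
Social marginal cost = private MC + MEC = 15.588 + 1.917x.
Set SMC = demand: 15.588 + 1.917x = 156.603 - 1.847x → x* = 37.4641.
Gap = |52.0749 − 37.4641| = 14.6108.

14.611 units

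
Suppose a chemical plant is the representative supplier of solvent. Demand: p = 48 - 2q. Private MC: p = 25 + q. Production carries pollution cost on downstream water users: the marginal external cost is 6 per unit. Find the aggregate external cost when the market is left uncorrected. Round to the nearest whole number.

Market equilibrium (private): 25 + q = 48 - 2q → q_m = 7.6667.
Total external cost = MEC × q_m = 6 × 7.6667 = 46.0002.

46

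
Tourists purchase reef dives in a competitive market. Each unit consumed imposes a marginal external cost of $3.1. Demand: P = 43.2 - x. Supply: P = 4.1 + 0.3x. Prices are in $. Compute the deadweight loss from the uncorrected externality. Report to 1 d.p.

Market equilibrium (private): 4.1 + 0.3x = 43.2 - x → x_m = 30.0769.
Social marginal benefit = demand − MEC = 40.1 - x.
Set SMB = MC: 40.1 - x = 4.1 + 0.3x → x* = 27.6923.
The welfare-loss triangle has base |x_m − x*| and height MEC(x_m) (the vertical gap between SMB and MC is zero at x* and MEC at x_m).
DWL = ½ × 2.3846 × 3.1000 = 3.6961.

DWL = $3.7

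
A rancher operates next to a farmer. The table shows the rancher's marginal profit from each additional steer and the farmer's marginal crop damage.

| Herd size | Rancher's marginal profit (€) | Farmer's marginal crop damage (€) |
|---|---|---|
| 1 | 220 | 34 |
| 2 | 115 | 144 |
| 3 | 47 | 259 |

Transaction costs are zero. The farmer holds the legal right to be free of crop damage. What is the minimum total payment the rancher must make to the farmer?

€34

Efficient level: marginal profit ≥ marginal crop damage through level 1, so k* = 1.
With the farmer holding the right, the rancher must at least compensate total damage at k*: 34 = 34.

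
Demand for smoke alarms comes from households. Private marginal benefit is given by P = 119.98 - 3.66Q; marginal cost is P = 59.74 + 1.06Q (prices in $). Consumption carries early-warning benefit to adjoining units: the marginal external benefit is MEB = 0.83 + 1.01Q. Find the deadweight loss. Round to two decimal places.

Market equilibrium (private): 59.74 + 1.06Q = 119.98 - 3.66Q → Q_m = 12.7627.
Social marginal benefit = demand + MEB = 120.81 - 2.65Q.
Set SMB = MC: 120.81 - 2.65Q = 59.74 + 1.06Q → Q* = 16.4609.
Between Q* and Q_m the wedge SMB − MC runs linearly from 0 to MEB(Q_m), so the loss is a triangle.
DWL = ½ × 3.6982 × 13.7203 = 25.3702.

DWL = $25.37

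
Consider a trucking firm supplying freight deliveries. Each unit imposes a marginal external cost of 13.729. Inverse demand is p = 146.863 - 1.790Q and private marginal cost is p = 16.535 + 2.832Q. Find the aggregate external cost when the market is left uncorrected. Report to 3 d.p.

Market equilibrium (private): 16.535 + 2.832Q = 146.863 - 1.790Q → Q_m = 28.1973.
Total external cost = MEC × Q_m = 13.729 × 28.1973 = 387.1207.

387.121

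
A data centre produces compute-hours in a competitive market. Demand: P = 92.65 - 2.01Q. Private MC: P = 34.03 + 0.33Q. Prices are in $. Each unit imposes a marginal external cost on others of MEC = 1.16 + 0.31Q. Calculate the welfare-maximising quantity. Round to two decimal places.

Q* = 21.68

Social marginal cost = private MC + MEC = 35.19 + 0.64Q.
Set SMC = demand: 35.19 + 0.64Q = 92.65 - 2.01Q → Q* = 21.6830.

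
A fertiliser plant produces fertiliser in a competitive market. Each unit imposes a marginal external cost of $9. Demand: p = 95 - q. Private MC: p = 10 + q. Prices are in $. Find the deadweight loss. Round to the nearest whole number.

Market equilibrium (private): 10 + q = 95 - q → q_m = 42.5000.
Social marginal cost = private MC + MEC = 19 + q.
Set SMC = demand: 19 + q = 95 - q → q* = 38.0000.
The loss is the area between SMC and demand from q* to q_m; with linear curves that's a triangle of height MEC(q_m).
DWL = ½ × 4.5000 × 9.0000 = 20.2500.

DWL = $20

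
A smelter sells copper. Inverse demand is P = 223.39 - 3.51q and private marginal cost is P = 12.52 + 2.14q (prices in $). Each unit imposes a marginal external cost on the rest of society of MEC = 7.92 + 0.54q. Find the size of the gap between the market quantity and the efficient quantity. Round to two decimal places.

Market equilibrium (private): 12.52 + 2.14q = 223.39 - 3.51q → q_m = 37.3221.
Social marginal cost = private MC + MEC = 20.44 + 2.68q.
Set SMC = demand: 20.44 + 2.68q = 223.39 - 3.51q → q* = 32.7868.
Gap = |37.3221 − 32.7868| = 4.5353.

4.54 units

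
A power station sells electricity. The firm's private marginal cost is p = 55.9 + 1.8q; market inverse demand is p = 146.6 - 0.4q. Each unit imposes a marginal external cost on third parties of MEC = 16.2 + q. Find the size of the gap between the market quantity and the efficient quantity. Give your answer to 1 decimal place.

17.9 units

Market equilibrium (private): 55.9 + 1.8q = 146.6 - 0.4q → q_m = 41.2273.
Social marginal cost = private MC + MEC = 72.1 + 2.8q.
Set SMC = demand: 72.1 + 2.8q = 146.6 - 0.4q → q* = 23.2813.
Gap = |41.2273 − 23.2813| = 17.9460.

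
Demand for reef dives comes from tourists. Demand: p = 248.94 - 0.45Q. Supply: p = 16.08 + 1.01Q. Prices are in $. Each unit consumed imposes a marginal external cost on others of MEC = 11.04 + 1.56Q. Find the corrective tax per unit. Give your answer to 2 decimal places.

tax = $125.62 per unit

Social marginal benefit = demand − MEC = 237.90 - 2.01Q.
Set SMB = MC: 237.90 - 2.01Q = 16.08 + 1.01Q → Q* = 73.4503.
The Pigouvian tax equals MEC at Q*: 11.04 + 1.56×73.4503 = 125.6225.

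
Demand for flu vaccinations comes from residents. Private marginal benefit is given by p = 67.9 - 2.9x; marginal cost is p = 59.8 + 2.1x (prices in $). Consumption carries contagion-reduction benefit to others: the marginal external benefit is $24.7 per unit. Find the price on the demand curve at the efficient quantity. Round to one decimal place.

Social marginal benefit = demand + MEB = 92.6 - 2.9x.
Set SMB = MC: 92.6 - 2.9x = 59.8 + 2.1x → x* = 6.5600.
Consumer price on the demand curve at x*: 67.9 − 2.9×6.5600 = 48.8760.

P = $48.9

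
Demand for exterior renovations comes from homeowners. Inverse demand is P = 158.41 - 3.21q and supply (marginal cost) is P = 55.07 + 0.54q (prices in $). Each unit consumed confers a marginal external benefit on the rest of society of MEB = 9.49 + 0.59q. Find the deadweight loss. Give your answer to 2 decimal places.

DWL = $104.91

Market equilibrium (private): 55.07 + 0.54q = 158.41 - 3.21q → q_m = 27.5573.
Social marginal benefit = demand + MEB = 167.90 - 2.62q.
Set SMB = MC: 167.90 - 2.62q = 55.07 + 0.54q → q* = 35.7057.
Between q* and q_m the wedge SMB − MC runs linearly from 0 to MEB(q_m), so the loss is a triangle.
DWL = ½ × 8.1484 × 25.7488 = 104.9058.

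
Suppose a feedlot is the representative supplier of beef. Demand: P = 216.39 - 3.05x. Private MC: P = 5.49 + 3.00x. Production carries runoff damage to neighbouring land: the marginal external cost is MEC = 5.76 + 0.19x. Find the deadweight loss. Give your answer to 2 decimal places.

DWL = 12.29

Market equilibrium (private): 5.49 + 3.00x = 216.39 - 3.05x → x_m = 34.8595.
Social marginal cost = private MC + MEC = 11.25 + 3.19x.
Set SMC = demand: 11.25 + 3.19x = 216.39 - 3.05x → x* = 32.8750.
Height of the DWL triangle at x_m is SMC(x_m) − demand(x_m) = MEC(x_m) = 12.3833.
DWL = ½ × 1.9845 × 12.3833 = 12.2873.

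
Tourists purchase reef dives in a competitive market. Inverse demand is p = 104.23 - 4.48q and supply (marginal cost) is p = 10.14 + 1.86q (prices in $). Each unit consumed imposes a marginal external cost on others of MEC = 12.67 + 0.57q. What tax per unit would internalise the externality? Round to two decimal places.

Social marginal benefit = demand − MEC = 91.56 - 5.05q.
Set SMB = MC: 91.56 - 5.05q = 10.14 + 1.86q → q* = 11.7829.
The Pigouvian tax equals MEC at q*: 12.67 + 0.57×11.7829 = 19.3863.

tax = $19.39 per unit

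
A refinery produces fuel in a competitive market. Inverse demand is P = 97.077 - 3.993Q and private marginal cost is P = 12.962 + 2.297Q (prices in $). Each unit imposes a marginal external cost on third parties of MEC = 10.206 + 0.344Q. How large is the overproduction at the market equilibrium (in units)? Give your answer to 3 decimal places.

Market equilibrium (private): 12.962 + 2.297Q = 97.077 - 3.993Q → Q_m = 13.3728.
Social marginal cost = private MC + MEC = 23.168 + 2.641Q.
Set SMC = demand: 23.168 + 2.641Q = 97.077 - 3.993Q → Q* = 11.1409.
Gap = |13.3728 − 11.1409| = 2.2319.

2.232 units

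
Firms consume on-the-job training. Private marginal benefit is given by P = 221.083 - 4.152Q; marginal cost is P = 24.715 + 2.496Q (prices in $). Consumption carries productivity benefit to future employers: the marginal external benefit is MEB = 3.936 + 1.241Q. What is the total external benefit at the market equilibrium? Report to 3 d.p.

Market equilibrium (private): 24.715 + 2.496Q = 221.083 - 4.152Q → Q_m = 29.5379.
Total external benefit = ∫₀^{Q_m} (3.936 + 1.241Q) dQ = 3.936×29.5379 + ½×1.241×29.5379² = 657.6397.

$657.640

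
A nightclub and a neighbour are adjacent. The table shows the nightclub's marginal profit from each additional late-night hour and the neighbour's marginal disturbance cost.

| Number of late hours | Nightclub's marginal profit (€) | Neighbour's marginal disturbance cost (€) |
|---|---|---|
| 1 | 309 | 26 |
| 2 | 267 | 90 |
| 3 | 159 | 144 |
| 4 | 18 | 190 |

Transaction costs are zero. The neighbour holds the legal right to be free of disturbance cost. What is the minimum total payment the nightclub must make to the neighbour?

€260

Efficient level: marginal profit ≥ marginal disturbance cost through level 3, so k* = 3.
With the neighbour holding the right, the nightclub must at least compensate total damage at k*: 26 + 90 + 144 = 260.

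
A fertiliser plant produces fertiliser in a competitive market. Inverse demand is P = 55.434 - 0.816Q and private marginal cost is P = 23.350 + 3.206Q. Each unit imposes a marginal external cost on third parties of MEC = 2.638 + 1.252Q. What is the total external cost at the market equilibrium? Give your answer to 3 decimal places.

Market equilibrium (private): 23.350 + 3.206Q = 55.434 - 0.816Q → Q_m = 7.9771.
Total external cost = ∫₀^{Q_m} (2.638 + 1.252Q) dQ = 2.638×7.9771 + ½×1.252×7.9771² = 60.8786.

60.879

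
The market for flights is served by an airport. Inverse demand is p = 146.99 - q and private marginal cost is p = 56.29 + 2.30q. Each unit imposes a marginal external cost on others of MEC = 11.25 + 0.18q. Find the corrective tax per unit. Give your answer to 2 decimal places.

tax = 15.36 per unit

Social marginal cost = private MC + MEC = 67.54 + 2.48q.
Set SMC = demand: 67.54 + 2.48q = 146.99 - q → q* = 22.8305.
The Pigouvian tax equals MEC at q*: 11.25 + 0.18×22.8305 = 15.3595.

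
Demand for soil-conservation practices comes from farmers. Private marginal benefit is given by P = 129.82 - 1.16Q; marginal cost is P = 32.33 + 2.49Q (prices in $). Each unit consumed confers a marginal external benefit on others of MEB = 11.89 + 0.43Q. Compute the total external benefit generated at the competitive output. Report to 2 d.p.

Market equilibrium (private): 32.33 + 2.49Q = 129.82 - 1.16Q → Q_m = 26.7096.
Total external benefit = ∫₀^{Q_m} (11.89 + 0.43Q) dQ = 11.89×26.7096 + ½×0.43×26.7096² = 470.9587.

$470.96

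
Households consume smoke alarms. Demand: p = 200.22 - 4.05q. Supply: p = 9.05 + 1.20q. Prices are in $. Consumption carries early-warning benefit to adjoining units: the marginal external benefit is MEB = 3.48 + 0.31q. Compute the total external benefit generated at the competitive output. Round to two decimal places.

Market equilibrium (private): 9.05 + 1.20q = 200.22 - 4.05q → q_m = 36.4133.
Total external benefit = ∫₀^{q_m} (3.48 + 0.31q) dq = 3.48×36.4133 + ½×0.31×36.4133² = 332.2372.

$332.24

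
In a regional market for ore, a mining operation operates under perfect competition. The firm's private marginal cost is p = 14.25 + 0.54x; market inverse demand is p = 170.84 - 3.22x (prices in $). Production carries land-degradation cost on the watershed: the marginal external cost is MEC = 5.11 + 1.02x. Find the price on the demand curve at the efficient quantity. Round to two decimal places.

Social marginal cost = private MC + MEC = 19.36 + 1.56x.
Set SMC = demand: 19.36 + 1.56x = 170.84 - 3.22x → x* = 31.6904.
Consumer price on the demand curve at x*: 170.84 − 3.22×31.6904 = 68.7969.

P = $68.80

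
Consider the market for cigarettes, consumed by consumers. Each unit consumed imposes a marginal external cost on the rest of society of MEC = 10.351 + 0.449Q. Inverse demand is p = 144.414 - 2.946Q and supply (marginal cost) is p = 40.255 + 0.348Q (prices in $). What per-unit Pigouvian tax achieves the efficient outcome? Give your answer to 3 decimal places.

Social marginal benefit = demand − MEC = 134.063 - 3.395Q.
Set SMB = MC: 134.063 - 3.395Q = 40.255 + 0.348Q → Q* = 25.0622.
The Pigouvian tax equals MEC at Q*: 10.351 + 0.449×25.0622 = 21.6039.

tax = $21.604 per unit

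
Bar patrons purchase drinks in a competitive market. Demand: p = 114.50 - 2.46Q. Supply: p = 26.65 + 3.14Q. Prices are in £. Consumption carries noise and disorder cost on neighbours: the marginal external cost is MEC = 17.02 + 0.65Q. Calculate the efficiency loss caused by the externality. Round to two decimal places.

DWL = £59.26

Market equilibrium (private): 26.65 + 3.14Q = 114.50 - 2.46Q → Q_m = 15.6875.
Social marginal benefit = demand − MEC = 97.48 - 3.11Q.
Set SMB = MC: 97.48 - 3.11Q = 26.65 + 3.14Q → Q* = 11.3328.
The welfare-loss triangle has base |Q_m − Q*| and height MEC(Q_m) (the vertical gap between SMB and MC is zero at Q* and MEC at Q_m).
DWL = ½ × 4.3547 × 27.2169 = 59.2607.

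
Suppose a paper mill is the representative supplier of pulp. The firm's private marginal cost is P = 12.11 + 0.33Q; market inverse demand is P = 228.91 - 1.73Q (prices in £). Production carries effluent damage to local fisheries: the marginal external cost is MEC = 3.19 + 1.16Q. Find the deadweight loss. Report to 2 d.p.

Market equilibrium (private): 12.11 + 0.33Q = 228.91 - 1.73Q → Q_m = 105.2427.
Social marginal cost = private MC + MEC = 15.30 + 1.49Q.
Set SMC = demand: 15.30 + 1.49Q = 228.91 - 1.73Q → Q* = 66.3385.
The welfare-loss triangle has base |Q_m − Q*| and height MEC(Q_m) (the vertical gap between SMC and demand is zero at Q* and MEC at Q_m).
DWL = ½ × 38.9042 × 125.2716 = 2436.7957.

DWL = £2436.80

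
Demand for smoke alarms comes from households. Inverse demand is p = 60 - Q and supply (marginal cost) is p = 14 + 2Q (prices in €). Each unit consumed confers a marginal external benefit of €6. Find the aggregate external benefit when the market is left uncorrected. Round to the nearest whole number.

€92

Market equilibrium (private): 14 + 2Q = 60 - Q → Q_m = 15.3333.
Total external benefit = MEB × Q_m = 6 × 15.3333 = 91.9998.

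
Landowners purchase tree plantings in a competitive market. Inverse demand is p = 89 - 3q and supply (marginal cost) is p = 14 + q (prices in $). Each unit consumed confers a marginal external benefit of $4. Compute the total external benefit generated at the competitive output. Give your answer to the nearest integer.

Market equilibrium (private): 14 + q = 89 - 3q → q_m = 18.7500.
Total external benefit = MEB × q_m = 4 × 18.7500 = 75.0000.

$75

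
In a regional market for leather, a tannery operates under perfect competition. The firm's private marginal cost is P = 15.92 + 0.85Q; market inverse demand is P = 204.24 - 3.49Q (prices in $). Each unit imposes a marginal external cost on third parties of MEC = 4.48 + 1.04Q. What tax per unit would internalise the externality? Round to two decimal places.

tax = $40.02 per unit

Social marginal cost = private MC + MEC = 20.40 + 1.89Q.
Set SMC = demand: 20.40 + 1.89Q = 204.24 - 3.49Q → Q* = 34.1710.
The Pigouvian tax equals MEC at Q*: 4.48 + 1.04×34.1710 = 40.0178.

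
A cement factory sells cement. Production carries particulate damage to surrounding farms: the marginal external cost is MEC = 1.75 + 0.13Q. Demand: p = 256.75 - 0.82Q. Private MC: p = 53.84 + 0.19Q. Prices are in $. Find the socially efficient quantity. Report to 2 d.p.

Q* = 176.46

Social marginal cost = private MC + MEC = 55.59 + 0.32Q.
Set SMC = demand: 55.59 + 0.32Q = 256.75 - 0.82Q → Q* = 176.4561.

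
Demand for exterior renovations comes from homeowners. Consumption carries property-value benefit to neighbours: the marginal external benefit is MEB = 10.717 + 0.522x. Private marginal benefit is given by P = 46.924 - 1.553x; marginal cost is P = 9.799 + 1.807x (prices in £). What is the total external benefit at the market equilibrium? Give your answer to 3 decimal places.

£150.277

Market equilibrium (private): 9.799 + 1.807x = 46.924 - 1.553x → x_m = 11.0491.
Total external benefit = ∫₀^{x_m} (10.717 + 0.522x) dx = 10.717×11.0491 + ½×0.522×11.0491² = 150.2768.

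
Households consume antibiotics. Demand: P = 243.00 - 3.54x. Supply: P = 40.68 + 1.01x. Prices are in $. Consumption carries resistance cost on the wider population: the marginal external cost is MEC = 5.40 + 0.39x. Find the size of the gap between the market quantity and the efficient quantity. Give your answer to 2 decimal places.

4.60 units

Market equilibrium (private): 40.68 + 1.01x = 243.00 - 3.54x → x_m = 44.4659.
Social marginal benefit = demand − MEC = 237.60 - 3.93x.
Set SMB = MC: 237.60 - 3.93x = 40.68 + 1.01x → x* = 39.8623.
Gap = |44.4659 − 39.8623| = 4.6036.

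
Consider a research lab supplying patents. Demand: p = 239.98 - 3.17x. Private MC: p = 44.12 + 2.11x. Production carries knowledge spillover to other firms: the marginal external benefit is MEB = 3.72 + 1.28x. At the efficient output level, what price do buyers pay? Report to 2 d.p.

P = 81.81

Social marginal cost = private MC − MEB = 40.40 + 0.83x.
Set SMC = demand: 40.40 + 0.83x = 239.98 - 3.17x → x* = 49.8950.
Consumer price on the demand curve at x*: 239.98 − 3.17×49.8950 = 81.8129.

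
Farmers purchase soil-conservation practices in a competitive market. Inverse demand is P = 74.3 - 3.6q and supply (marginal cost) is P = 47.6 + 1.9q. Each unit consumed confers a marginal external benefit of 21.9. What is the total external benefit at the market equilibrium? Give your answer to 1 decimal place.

106.3

Market equilibrium (private): 47.6 + 1.9q = 74.3 - 3.6q → q_m = 4.8545.
Total external benefit = MEB × q_m = 21.9 × 4.8545 = 106.3136.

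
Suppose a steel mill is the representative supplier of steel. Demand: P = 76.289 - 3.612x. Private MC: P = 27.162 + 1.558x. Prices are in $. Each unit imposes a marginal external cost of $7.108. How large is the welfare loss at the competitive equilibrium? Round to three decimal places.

DWL = $4.886

Market equilibrium (private): 27.162 + 1.558x = 76.289 - 3.612x → x_m = 9.5023.
Social marginal cost = private MC + MEC = 34.270 + 1.558x.
Set SMC = demand: 34.270 + 1.558x = 76.289 - 3.612x → x* = 8.1275.
Between x* and x_m the wedge SMC − demand runs linearly from 0 to MEC(x_m), so the loss is a triangle.
DWL = ½ × 1.3748 × 7.1080 = 4.8860.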